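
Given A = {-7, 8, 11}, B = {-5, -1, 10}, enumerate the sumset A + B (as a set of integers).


A + B = {a + b : a ∈ A, b ∈ B}.
Enumerate all |A|·|B| = 3·3 = 9 pairs (a, b) and collect distinct sums.
a = -7: -7+-5=-12, -7+-1=-8, -7+10=3
a = 8: 8+-5=3, 8+-1=7, 8+10=18
a = 11: 11+-5=6, 11+-1=10, 11+10=21
Collecting distinct sums: A + B = {-12, -8, 3, 6, 7, 10, 18, 21}
|A + B| = 8

A + B = {-12, -8, 3, 6, 7, 10, 18, 21}


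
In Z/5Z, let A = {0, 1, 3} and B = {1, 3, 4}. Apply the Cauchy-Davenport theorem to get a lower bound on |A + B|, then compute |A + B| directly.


Cauchy-Davenport: |A + B| ≥ min(p, |A| + |B| - 1) for A, B nonempty in Z/pZ.
|A| = 3, |B| = 3, p = 5.
CD lower bound = min(5, 3 + 3 - 1) = min(5, 5) = 5.
Compute A + B mod 5 directly:
a = 0: 0+1=1, 0+3=3, 0+4=4
a = 1: 1+1=2, 1+3=4, 1+4=0
a = 3: 3+1=4, 3+3=1, 3+4=2
A + B = {0, 1, 2, 3, 4}, so |A + B| = 5.
Verify: 5 ≥ 5? Yes ✓.

CD lower bound = 5, actual |A + B| = 5.


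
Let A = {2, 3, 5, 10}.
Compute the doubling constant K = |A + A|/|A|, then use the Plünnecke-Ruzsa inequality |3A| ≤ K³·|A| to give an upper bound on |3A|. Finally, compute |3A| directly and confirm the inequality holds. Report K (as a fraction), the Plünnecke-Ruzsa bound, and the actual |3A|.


|A| = 4.
Step 1: Compute A + A by enumerating all 16 pairs.
A + A = {4, 5, 6, 7, 8, 10, 12, 13, 15, 20}, so |A + A| = 10.
Step 2: Doubling constant K = |A + A|/|A| = 10/4 = 10/4 ≈ 2.5000.
Step 3: Plünnecke-Ruzsa gives |3A| ≤ K³·|A| = (2.5000)³ · 4 ≈ 62.5000.
Step 4: Compute 3A = A + A + A directly by enumerating all triples (a,b,c) ∈ A³; |3A| = 18.
Step 5: Check 18 ≤ 62.5000? Yes ✓.

K = 10/4, Plünnecke-Ruzsa bound K³|A| ≈ 62.5000, |3A| = 18, inequality holds.


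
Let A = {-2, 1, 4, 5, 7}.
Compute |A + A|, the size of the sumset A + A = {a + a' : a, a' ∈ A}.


A + A = {a + a' : a, a' ∈ A}; |A| = 5.
General bounds: 2|A| - 1 ≤ |A + A| ≤ |A|(|A|+1)/2, i.e. 9 ≤ |A + A| ≤ 15.
Lower bound 2|A|-1 is attained iff A is an arithmetic progression.
Enumerate sums a + a' for a ≤ a' (symmetric, so this suffices):
a = -2: -2+-2=-4, -2+1=-1, -2+4=2, -2+5=3, -2+7=5
a = 1: 1+1=2, 1+4=5, 1+5=6, 1+7=8
a = 4: 4+4=8, 4+5=9, 4+7=11
a = 5: 5+5=10, 5+7=12
a = 7: 7+7=14
Distinct sums: {-4, -1, 2, 3, 5, 6, 8, 9, 10, 11, 12, 14}
|A + A| = 12

|A + A| = 12


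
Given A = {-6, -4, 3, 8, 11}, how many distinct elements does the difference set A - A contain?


A - A = {a - a' : a, a' ∈ A}; |A| = 5.
Bounds: 2|A|-1 ≤ |A - A| ≤ |A|² - |A| + 1, i.e. 9 ≤ |A - A| ≤ 21.
Note: 0 ∈ A - A always (from a - a). The set is symmetric: if d ∈ A - A then -d ∈ A - A.
Enumerate nonzero differences d = a - a' with a > a' (then include -d):
Positive differences: {2, 3, 5, 7, 8, 9, 12, 14, 15, 17}
Full difference set: {0} ∪ (positive diffs) ∪ (negative diffs).
|A - A| = 1 + 2·10 = 21 (matches direct enumeration: 21).

|A - A| = 21


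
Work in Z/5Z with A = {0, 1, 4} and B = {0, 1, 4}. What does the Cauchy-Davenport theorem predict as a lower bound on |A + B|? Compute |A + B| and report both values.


Cauchy-Davenport: |A + B| ≥ min(p, |A| + |B| - 1) for A, B nonempty in Z/pZ.
|A| = 3, |B| = 3, p = 5.
CD lower bound = min(5, 3 + 3 - 1) = min(5, 5) = 5.
Compute A + B mod 5 directly:
a = 0: 0+0=0, 0+1=1, 0+4=4
a = 1: 1+0=1, 1+1=2, 1+4=0
a = 4: 4+0=4, 4+1=0, 4+4=3
A + B = {0, 1, 2, 3, 4}, so |A + B| = 5.
Verify: 5 ≥ 5? Yes ✓.

CD lower bound = 5, actual |A + B| = 5.


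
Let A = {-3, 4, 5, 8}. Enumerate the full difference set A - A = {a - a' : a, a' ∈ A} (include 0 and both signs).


A - A = {a - a' : a, a' ∈ A}.
Compute a - a' for each ordered pair (a, a'):
a = -3: -3--3=0, -3-4=-7, -3-5=-8, -3-8=-11
a = 4: 4--3=7, 4-4=0, 4-5=-1, 4-8=-4
a = 5: 5--3=8, 5-4=1, 5-5=0, 5-8=-3
a = 8: 8--3=11, 8-4=4, 8-5=3, 8-8=0
Collecting distinct values (and noting 0 appears from a-a):
A - A = {-11, -8, -7, -4, -3, -1, 0, 1, 3, 4, 7, 8, 11}
|A - A| = 13

A - A = {-11, -8, -7, -4, -3, -1, 0, 1, 3, 4, 7, 8, 11}


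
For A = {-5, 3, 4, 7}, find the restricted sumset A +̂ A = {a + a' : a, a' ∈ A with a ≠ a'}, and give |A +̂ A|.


Restricted sumset: A +̂ A = {a + a' : a ∈ A, a' ∈ A, a ≠ a'}.
Equivalently, take A + A and drop any sum 2a that is achievable ONLY as a + a for a ∈ A (i.e. sums representable only with equal summands).
Enumerate pairs (a, a') with a < a' (symmetric, so each unordered pair gives one sum; this covers all a ≠ a'):
  -5 + 3 = -2
  -5 + 4 = -1
  -5 + 7 = 2
  3 + 4 = 7
  3 + 7 = 10
  4 + 7 = 11
Collected distinct sums: {-2, -1, 2, 7, 10, 11}
|A +̂ A| = 6
(Reference bound: |A +̂ A| ≥ 2|A| - 3 for |A| ≥ 2, with |A| = 4 giving ≥ 5.)

|A +̂ A| = 6


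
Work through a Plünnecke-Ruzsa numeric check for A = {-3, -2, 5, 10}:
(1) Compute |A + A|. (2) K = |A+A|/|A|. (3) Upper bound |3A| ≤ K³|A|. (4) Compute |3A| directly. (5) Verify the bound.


|A| = 4.
Step 1: Compute A + A by enumerating all 16 pairs.
A + A = {-6, -5, -4, 2, 3, 7, 8, 10, 15, 20}, so |A + A| = 10.
Step 2: Doubling constant K = |A + A|/|A| = 10/4 = 10/4 ≈ 2.5000.
Step 3: Plünnecke-Ruzsa gives |3A| ≤ K³·|A| = (2.5000)³ · 4 ≈ 62.5000.
Step 4: Compute 3A = A + A + A directly by enumerating all triples (a,b,c) ∈ A³; |3A| = 20.
Step 5: Check 20 ≤ 62.5000? Yes ✓.

K = 10/4, Plünnecke-Ruzsa bound K³|A| ≈ 62.5000, |3A| = 20, inequality holds.


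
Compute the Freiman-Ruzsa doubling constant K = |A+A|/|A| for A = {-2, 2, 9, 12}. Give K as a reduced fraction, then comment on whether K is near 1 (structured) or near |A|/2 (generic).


|A| = 4.
Compute A + A by enumerating all 16 pairs.
A + A = {-4, 0, 4, 7, 10, 11, 14, 18, 21, 24}, so |A + A| = 10.
K = |A + A| / |A| = 10/4 = 5/2 ≈ 2.5000.
Reference: AP of size 4 gives K = 7/4 ≈ 1.7500; a fully generic set of size 4 gives K ≈ 2.5000.

|A| = 4, |A + A| = 10, K = 10/4 = 5/2.


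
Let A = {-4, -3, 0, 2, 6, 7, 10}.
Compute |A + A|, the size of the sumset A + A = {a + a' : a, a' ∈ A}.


A + A = {a + a' : a, a' ∈ A}; |A| = 7.
General bounds: 2|A| - 1 ≤ |A + A| ≤ |A|(|A|+1)/2, i.e. 13 ≤ |A + A| ≤ 28.
Lower bound 2|A|-1 is attained iff A is an arithmetic progression.
Enumerate sums a + a' for a ≤ a' (symmetric, so this suffices):
a = -4: -4+-4=-8, -4+-3=-7, -4+0=-4, -4+2=-2, -4+6=2, -4+7=3, -4+10=6
a = -3: -3+-3=-6, -3+0=-3, -3+2=-1, -3+6=3, -3+7=4, -3+10=7
a = 0: 0+0=0, 0+2=2, 0+6=6, 0+7=7, 0+10=10
a = 2: 2+2=4, 2+6=8, 2+7=9, 2+10=12
a = 6: 6+6=12, 6+7=13, 6+10=16
a = 7: 7+7=14, 7+10=17
a = 10: 10+10=20
Distinct sums: {-8, -7, -6, -4, -3, -2, -1, 0, 2, 3, 4, 6, 7, 8, 9, 10, 12, 13, 14, 16, 17, 20}
|A + A| = 22

|A + A| = 22


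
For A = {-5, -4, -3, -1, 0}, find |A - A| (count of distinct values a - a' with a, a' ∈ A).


A - A = {a - a' : a, a' ∈ A}; |A| = 5.
Bounds: 2|A|-1 ≤ |A - A| ≤ |A|² - |A| + 1, i.e. 9 ≤ |A - A| ≤ 21.
Note: 0 ∈ A - A always (from a - a). The set is symmetric: if d ∈ A - A then -d ∈ A - A.
Enumerate nonzero differences d = a - a' with a > a' (then include -d):
Positive differences: {1, 2, 3, 4, 5}
Full difference set: {0} ∪ (positive diffs) ∪ (negative diffs).
|A - A| = 1 + 2·5 = 11 (matches direct enumeration: 11).

|A - A| = 11


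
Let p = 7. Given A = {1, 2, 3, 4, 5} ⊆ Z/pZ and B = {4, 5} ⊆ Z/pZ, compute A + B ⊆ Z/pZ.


Work in Z/7Z: reduce every sum a + b modulo 7.
Enumerate all 10 pairs:
a = 1: 1+4=5, 1+5=6
a = 2: 2+4=6, 2+5=0
a = 3: 3+4=0, 3+5=1
a = 4: 4+4=1, 4+5=2
a = 5: 5+4=2, 5+5=3
Distinct residues collected: {0, 1, 2, 3, 5, 6}
|A + B| = 6 (out of 7 total residues).

A + B = {0, 1, 2, 3, 5, 6}


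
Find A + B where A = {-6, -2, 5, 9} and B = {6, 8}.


A + B = {a + b : a ∈ A, b ∈ B}.
Enumerate all |A|·|B| = 4·2 = 8 pairs (a, b) and collect distinct sums.
a = -6: -6+6=0, -6+8=2
a = -2: -2+6=4, -2+8=6
a = 5: 5+6=11, 5+8=13
a = 9: 9+6=15, 9+8=17
Collecting distinct sums: A + B = {0, 2, 4, 6, 11, 13, 15, 17}
|A + B| = 8

A + B = {0, 2, 4, 6, 11, 13, 15, 17}


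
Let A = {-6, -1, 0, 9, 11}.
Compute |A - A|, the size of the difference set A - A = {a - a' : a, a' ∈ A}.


A - A = {a - a' : a, a' ∈ A}; |A| = 5.
Bounds: 2|A|-1 ≤ |A - A| ≤ |A|² - |A| + 1, i.e. 9 ≤ |A - A| ≤ 21.
Note: 0 ∈ A - A always (from a - a). The set is symmetric: if d ∈ A - A then -d ∈ A - A.
Enumerate nonzero differences d = a - a' with a > a' (then include -d):
Positive differences: {1, 2, 5, 6, 9, 10, 11, 12, 15, 17}
Full difference set: {0} ∪ (positive diffs) ∪ (negative diffs).
|A - A| = 1 + 2·10 = 21 (matches direct enumeration: 21).

|A - A| = 21


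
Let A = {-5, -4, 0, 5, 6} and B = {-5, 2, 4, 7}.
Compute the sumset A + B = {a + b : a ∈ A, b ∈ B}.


A + B = {a + b : a ∈ A, b ∈ B}.
Enumerate all |A|·|B| = 5·4 = 20 pairs (a, b) and collect distinct sums.
a = -5: -5+-5=-10, -5+2=-3, -5+4=-1, -5+7=2
a = -4: -4+-5=-9, -4+2=-2, -4+4=0, -4+7=3
a = 0: 0+-5=-5, 0+2=2, 0+4=4, 0+7=7
a = 5: 5+-5=0, 5+2=7, 5+4=9, 5+7=12
a = 6: 6+-5=1, 6+2=8, 6+4=10, 6+7=13
Collecting distinct sums: A + B = {-10, -9, -5, -3, -2, -1, 0, 1, 2, 3, 4, 7, 8, 9, 10, 12, 13}
|A + B| = 17

A + B = {-10, -9, -5, -3, -2, -1, 0, 1, 2, 3, 4, 7, 8, 9, 10, 12, 13}


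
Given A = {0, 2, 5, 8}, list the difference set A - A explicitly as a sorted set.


A - A = {a - a' : a, a' ∈ A}.
Compute a - a' for each ordered pair (a, a'):
a = 0: 0-0=0, 0-2=-2, 0-5=-5, 0-8=-8
a = 2: 2-0=2, 2-2=0, 2-5=-3, 2-8=-6
a = 5: 5-0=5, 5-2=3, 5-5=0, 5-8=-3
a = 8: 8-0=8, 8-2=6, 8-5=3, 8-8=0
Collecting distinct values (and noting 0 appears from a-a):
A - A = {-8, -6, -5, -3, -2, 0, 2, 3, 5, 6, 8}
|A - A| = 11

A - A = {-8, -6, -5, -3, -2, 0, 2, 3, 5, 6, 8}


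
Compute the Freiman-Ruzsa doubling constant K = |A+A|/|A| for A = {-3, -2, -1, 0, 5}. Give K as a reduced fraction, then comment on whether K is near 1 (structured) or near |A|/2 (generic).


|A| = 5.
Compute A + A by enumerating all 25 pairs.
A + A = {-6, -5, -4, -3, -2, -1, 0, 2, 3, 4, 5, 10}, so |A + A| = 12.
K = |A + A| / |A| = 12/5 (already in lowest terms) ≈ 2.4000.
Reference: AP of size 5 gives K = 9/5 ≈ 1.8000; a fully generic set of size 5 gives K ≈ 3.0000.

|A| = 5, |A + A| = 12, K = 12/5.


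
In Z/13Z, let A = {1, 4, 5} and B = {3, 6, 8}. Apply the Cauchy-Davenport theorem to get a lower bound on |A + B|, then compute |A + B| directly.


Cauchy-Davenport: |A + B| ≥ min(p, |A| + |B| - 1) for A, B nonempty in Z/pZ.
|A| = 3, |B| = 3, p = 13.
CD lower bound = min(13, 3 + 3 - 1) = min(13, 5) = 5.
Compute A + B mod 13 directly:
a = 1: 1+3=4, 1+6=7, 1+8=9
a = 4: 4+3=7, 4+6=10, 4+8=12
a = 5: 5+3=8, 5+6=11, 5+8=0
A + B = {0, 4, 7, 8, 9, 10, 11, 12}, so |A + B| = 8.
Verify: 8 ≥ 5? Yes ✓.

CD lower bound = 5, actual |A + B| = 8.


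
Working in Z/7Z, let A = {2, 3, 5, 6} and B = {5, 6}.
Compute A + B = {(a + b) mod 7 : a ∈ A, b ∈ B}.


Work in Z/7Z: reduce every sum a + b modulo 7.
Enumerate all 8 pairs:
a = 2: 2+5=0, 2+6=1
a = 3: 3+5=1, 3+6=2
a = 5: 5+5=3, 5+6=4
a = 6: 6+5=4, 6+6=5
Distinct residues collected: {0, 1, 2, 3, 4, 5}
|A + B| = 6 (out of 7 total residues).

A + B = {0, 1, 2, 3, 4, 5}


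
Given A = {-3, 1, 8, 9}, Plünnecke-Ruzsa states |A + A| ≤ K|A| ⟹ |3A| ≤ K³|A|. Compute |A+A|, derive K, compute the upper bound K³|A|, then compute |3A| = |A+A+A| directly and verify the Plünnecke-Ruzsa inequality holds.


|A| = 4.
Step 1: Compute A + A by enumerating all 16 pairs.
A + A = {-6, -2, 2, 5, 6, 9, 10, 16, 17, 18}, so |A + A| = 10.
Step 2: Doubling constant K = |A + A|/|A| = 10/4 = 10/4 ≈ 2.5000.
Step 3: Plünnecke-Ruzsa gives |3A| ≤ K³·|A| = (2.5000)³ · 4 ≈ 62.5000.
Step 4: Compute 3A = A + A + A directly by enumerating all triples (a,b,c) ∈ A³; |3A| = 19.
Step 5: Check 19 ≤ 62.5000? Yes ✓.

K = 10/4, Plünnecke-Ruzsa bound K³|A| ≈ 62.5000, |3A| = 19, inequality holds.


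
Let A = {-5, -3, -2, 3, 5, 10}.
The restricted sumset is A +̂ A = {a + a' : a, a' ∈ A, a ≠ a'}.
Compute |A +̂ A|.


Restricted sumset: A +̂ A = {a + a' : a ∈ A, a' ∈ A, a ≠ a'}.
Equivalently, take A + A and drop any sum 2a that is achievable ONLY as a + a for a ∈ A (i.e. sums representable only with equal summands).
Enumerate pairs (a, a') with a < a' (symmetric, so each unordered pair gives one sum; this covers all a ≠ a'):
  -5 + -3 = -8
  -5 + -2 = -7
  -5 + 3 = -2
  -5 + 5 = 0
  -5 + 10 = 5
  -3 + -2 = -5
  -3 + 3 = 0
  -3 + 5 = 2
  -3 + 10 = 7
  -2 + 3 = 1
  -2 + 5 = 3
  -2 + 10 = 8
  3 + 5 = 8
  3 + 10 = 13
  5 + 10 = 15
Collected distinct sums: {-8, -7, -5, -2, 0, 1, 2, 3, 5, 7, 8, 13, 15}
|A +̂ A| = 13
(Reference bound: |A +̂ A| ≥ 2|A| - 3 for |A| ≥ 2, with |A| = 6 giving ≥ 9.)

|A +̂ A| = 13


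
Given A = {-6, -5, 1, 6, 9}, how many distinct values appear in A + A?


A + A = {a + a' : a, a' ∈ A}; |A| = 5.
General bounds: 2|A| - 1 ≤ |A + A| ≤ |A|(|A|+1)/2, i.e. 9 ≤ |A + A| ≤ 15.
Lower bound 2|A|-1 is attained iff A is an arithmetic progression.
Enumerate sums a + a' for a ≤ a' (symmetric, so this suffices):
a = -6: -6+-6=-12, -6+-5=-11, -6+1=-5, -6+6=0, -6+9=3
a = -5: -5+-5=-10, -5+1=-4, -5+6=1, -5+9=4
a = 1: 1+1=2, 1+6=7, 1+9=10
a = 6: 6+6=12, 6+9=15
a = 9: 9+9=18
Distinct sums: {-12, -11, -10, -5, -4, 0, 1, 2, 3, 4, 7, 10, 12, 15, 18}
|A + A| = 15

|A + A| = 15


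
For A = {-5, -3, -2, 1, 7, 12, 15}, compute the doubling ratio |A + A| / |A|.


|A| = 7.
Compute A + A by enumerating all 49 pairs.
A + A = {-10, -8, -7, -6, -5, -4, -2, -1, 2, 4, 5, 7, 8, 9, 10, 12, 13, 14, 16, 19, 22, 24, 27, 30}, so |A + A| = 24.
K = |A + A| / |A| = 24/7 (already in lowest terms) ≈ 3.4286.
Reference: AP of size 7 gives K = 13/7 ≈ 1.8571; a fully generic set of size 7 gives K ≈ 4.0000.

|A| = 7, |A + A| = 24, K = 24/7.


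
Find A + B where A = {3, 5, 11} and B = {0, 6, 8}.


A + B = {a + b : a ∈ A, b ∈ B}.
Enumerate all |A|·|B| = 3·3 = 9 pairs (a, b) and collect distinct sums.
a = 3: 3+0=3, 3+6=9, 3+8=11
a = 5: 5+0=5, 5+6=11, 5+8=13
a = 11: 11+0=11, 11+6=17, 11+8=19
Collecting distinct sums: A + B = {3, 5, 9, 11, 13, 17, 19}
|A + B| = 7

A + B = {3, 5, 9, 11, 13, 17, 19}


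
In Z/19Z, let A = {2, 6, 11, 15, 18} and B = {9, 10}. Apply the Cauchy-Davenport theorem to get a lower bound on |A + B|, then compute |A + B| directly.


Cauchy-Davenport: |A + B| ≥ min(p, |A| + |B| - 1) for A, B nonempty in Z/pZ.
|A| = 5, |B| = 2, p = 19.
CD lower bound = min(19, 5 + 2 - 1) = min(19, 6) = 6.
Compute A + B mod 19 directly:
a = 2: 2+9=11, 2+10=12
a = 6: 6+9=15, 6+10=16
a = 11: 11+9=1, 11+10=2
a = 15: 15+9=5, 15+10=6
a = 18: 18+9=8, 18+10=9
A + B = {1, 2, 5, 6, 8, 9, 11, 12, 15, 16}, so |A + B| = 10.
Verify: 10 ≥ 6? Yes ✓.

CD lower bound = 6, actual |A + B| = 10.


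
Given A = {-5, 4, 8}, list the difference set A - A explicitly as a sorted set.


A - A = {a - a' : a, a' ∈ A}.
Compute a - a' for each ordered pair (a, a'):
a = -5: -5--5=0, -5-4=-9, -5-8=-13
a = 4: 4--5=9, 4-4=0, 4-8=-4
a = 8: 8--5=13, 8-4=4, 8-8=0
Collecting distinct values (and noting 0 appears from a-a):
A - A = {-13, -9, -4, 0, 4, 9, 13}
|A - A| = 7

A - A = {-13, -9, -4, 0, 4, 9, 13}


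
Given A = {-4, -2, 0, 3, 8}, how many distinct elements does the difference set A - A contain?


A - A = {a - a' : a, a' ∈ A}; |A| = 5.
Bounds: 2|A|-1 ≤ |A - A| ≤ |A|² - |A| + 1, i.e. 9 ≤ |A - A| ≤ 21.
Note: 0 ∈ A - A always (from a - a). The set is symmetric: if d ∈ A - A then -d ∈ A - A.
Enumerate nonzero differences d = a - a' with a > a' (then include -d):
Positive differences: {2, 3, 4, 5, 7, 8, 10, 12}
Full difference set: {0} ∪ (positive diffs) ∪ (negative diffs).
|A - A| = 1 + 2·8 = 17 (matches direct enumeration: 17).

|A - A| = 17


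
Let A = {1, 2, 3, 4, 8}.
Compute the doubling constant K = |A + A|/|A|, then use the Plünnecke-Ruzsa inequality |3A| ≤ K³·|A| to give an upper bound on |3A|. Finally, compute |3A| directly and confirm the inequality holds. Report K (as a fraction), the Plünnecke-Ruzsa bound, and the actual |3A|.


|A| = 5.
Step 1: Compute A + A by enumerating all 25 pairs.
A + A = {2, 3, 4, 5, 6, 7, 8, 9, 10, 11, 12, 16}, so |A + A| = 12.
Step 2: Doubling constant K = |A + A|/|A| = 12/5 = 12/5 ≈ 2.4000.
Step 3: Plünnecke-Ruzsa gives |3A| ≤ K³·|A| = (2.4000)³ · 5 ≈ 69.1200.
Step 4: Compute 3A = A + A + A directly by enumerating all triples (a,b,c) ∈ A³; |3A| = 19.
Step 5: Check 19 ≤ 69.1200? Yes ✓.

K = 12/5, Plünnecke-Ruzsa bound K³|A| ≈ 69.1200, |3A| = 19, inequality holds.


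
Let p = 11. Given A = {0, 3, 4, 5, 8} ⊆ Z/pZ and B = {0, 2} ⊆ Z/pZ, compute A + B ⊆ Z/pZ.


Work in Z/11Z: reduce every sum a + b modulo 11.
Enumerate all 10 pairs:
a = 0: 0+0=0, 0+2=2
a = 3: 3+0=3, 3+2=5
a = 4: 4+0=4, 4+2=6
a = 5: 5+0=5, 5+2=7
a = 8: 8+0=8, 8+2=10
Distinct residues collected: {0, 2, 3, 4, 5, 6, 7, 8, 10}
|A + B| = 9 (out of 11 total residues).

A + B = {0, 2, 3, 4, 5, 6, 7, 8, 10}


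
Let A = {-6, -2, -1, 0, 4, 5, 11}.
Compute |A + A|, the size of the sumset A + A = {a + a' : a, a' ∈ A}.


A + A = {a + a' : a, a' ∈ A}; |A| = 7.
General bounds: 2|A| - 1 ≤ |A + A| ≤ |A|(|A|+1)/2, i.e. 13 ≤ |A + A| ≤ 28.
Lower bound 2|A|-1 is attained iff A is an arithmetic progression.
Enumerate sums a + a' for a ≤ a' (symmetric, so this suffices):
a = -6: -6+-6=-12, -6+-2=-8, -6+-1=-7, -6+0=-6, -6+4=-2, -6+5=-1, -6+11=5
a = -2: -2+-2=-4, -2+-1=-3, -2+0=-2, -2+4=2, -2+5=3, -2+11=9
a = -1: -1+-1=-2, -1+0=-1, -1+4=3, -1+5=4, -1+11=10
a = 0: 0+0=0, 0+4=4, 0+5=5, 0+11=11
a = 4: 4+4=8, 4+5=9, 4+11=15
a = 5: 5+5=10, 5+11=16
a = 11: 11+11=22
Distinct sums: {-12, -8, -7, -6, -4, -3, -2, -1, 0, 2, 3, 4, 5, 8, 9, 10, 11, 15, 16, 22}
|A + A| = 20

|A + A| = 20


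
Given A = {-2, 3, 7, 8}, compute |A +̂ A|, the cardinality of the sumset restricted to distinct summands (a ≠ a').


Restricted sumset: A +̂ A = {a + a' : a ∈ A, a' ∈ A, a ≠ a'}.
Equivalently, take A + A and drop any sum 2a that is achievable ONLY as a + a for a ∈ A (i.e. sums representable only with equal summands).
Enumerate pairs (a, a') with a < a' (symmetric, so each unordered pair gives one sum; this covers all a ≠ a'):
  -2 + 3 = 1
  -2 + 7 = 5
  -2 + 8 = 6
  3 + 7 = 10
  3 + 8 = 11
  7 + 8 = 15
Collected distinct sums: {1, 5, 6, 10, 11, 15}
|A +̂ A| = 6
(Reference bound: |A +̂ A| ≥ 2|A| - 3 for |A| ≥ 2, with |A| = 4 giving ≥ 5.)

|A +̂ A| = 6


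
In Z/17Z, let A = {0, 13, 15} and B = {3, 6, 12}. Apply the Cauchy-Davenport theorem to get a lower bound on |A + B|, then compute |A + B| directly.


Cauchy-Davenport: |A + B| ≥ min(p, |A| + |B| - 1) for A, B nonempty in Z/pZ.
|A| = 3, |B| = 3, p = 17.
CD lower bound = min(17, 3 + 3 - 1) = min(17, 5) = 5.
Compute A + B mod 17 directly:
a = 0: 0+3=3, 0+6=6, 0+12=12
a = 13: 13+3=16, 13+6=2, 13+12=8
a = 15: 15+3=1, 15+6=4, 15+12=10
A + B = {1, 2, 3, 4, 6, 8, 10, 12, 16}, so |A + B| = 9.
Verify: 9 ≥ 5? Yes ✓.

CD lower bound = 5, actual |A + B| = 9.


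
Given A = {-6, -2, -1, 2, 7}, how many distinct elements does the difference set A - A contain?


A - A = {a - a' : a, a' ∈ A}; |A| = 5.
Bounds: 2|A|-1 ≤ |A - A| ≤ |A|² - |A| + 1, i.e. 9 ≤ |A - A| ≤ 21.
Note: 0 ∈ A - A always (from a - a). The set is symmetric: if d ∈ A - A then -d ∈ A - A.
Enumerate nonzero differences d = a - a' with a > a' (then include -d):
Positive differences: {1, 3, 4, 5, 8, 9, 13}
Full difference set: {0} ∪ (positive diffs) ∪ (negative diffs).
|A - A| = 1 + 2·7 = 15 (matches direct enumeration: 15).

|A - A| = 15


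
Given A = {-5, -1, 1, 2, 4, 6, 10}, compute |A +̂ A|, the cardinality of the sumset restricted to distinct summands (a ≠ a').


Restricted sumset: A +̂ A = {a + a' : a ∈ A, a' ∈ A, a ≠ a'}.
Equivalently, take A + A and drop any sum 2a that is achievable ONLY as a + a for a ∈ A (i.e. sums representable only with equal summands).
Enumerate pairs (a, a') with a < a' (symmetric, so each unordered pair gives one sum; this covers all a ≠ a'):
  -5 + -1 = -6
  -5 + 1 = -4
  -5 + 2 = -3
  -5 + 4 = -1
  -5 + 6 = 1
  -5 + 10 = 5
  -1 + 1 = 0
  -1 + 2 = 1
  -1 + 4 = 3
  -1 + 6 = 5
  -1 + 10 = 9
  1 + 2 = 3
  1 + 4 = 5
  1 + 6 = 7
  1 + 10 = 11
  2 + 4 = 6
  2 + 6 = 8
  2 + 10 = 12
  4 + 6 = 10
  4 + 10 = 14
  6 + 10 = 16
Collected distinct sums: {-6, -4, -3, -1, 0, 1, 3, 5, 6, 7, 8, 9, 10, 11, 12, 14, 16}
|A +̂ A| = 17
(Reference bound: |A +̂ A| ≥ 2|A| - 3 for |A| ≥ 2, with |A| = 7 giving ≥ 11.)

|A +̂ A| = 17


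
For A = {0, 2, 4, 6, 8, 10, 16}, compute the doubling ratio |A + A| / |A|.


|A| = 7.
Compute A + A by enumerating all 49 pairs.
A + A = {0, 2, 4, 6, 8, 10, 12, 14, 16, 18, 20, 22, 24, 26, 32}, so |A + A| = 15.
K = |A + A| / |A| = 15/7 (already in lowest terms) ≈ 2.1429.
Reference: AP of size 7 gives K = 13/7 ≈ 1.8571; a fully generic set of size 7 gives K ≈ 4.0000.

|A| = 7, |A + A| = 15, K = 15/7.


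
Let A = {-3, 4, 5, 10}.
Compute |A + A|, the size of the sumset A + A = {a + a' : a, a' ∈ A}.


A + A = {a + a' : a, a' ∈ A}; |A| = 4.
General bounds: 2|A| - 1 ≤ |A + A| ≤ |A|(|A|+1)/2, i.e. 7 ≤ |A + A| ≤ 10.
Lower bound 2|A|-1 is attained iff A is an arithmetic progression.
Enumerate sums a + a' for a ≤ a' (symmetric, so this suffices):
a = -3: -3+-3=-6, -3+4=1, -3+5=2, -3+10=7
a = 4: 4+4=8, 4+5=9, 4+10=14
a = 5: 5+5=10, 5+10=15
a = 10: 10+10=20
Distinct sums: {-6, 1, 2, 7, 8, 9, 10, 14, 15, 20}
|A + A| = 10

|A + A| = 10


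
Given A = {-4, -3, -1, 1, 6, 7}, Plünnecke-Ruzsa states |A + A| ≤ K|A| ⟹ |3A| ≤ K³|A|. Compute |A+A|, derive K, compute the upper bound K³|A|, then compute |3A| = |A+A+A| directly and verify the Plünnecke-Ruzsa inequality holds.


|A| = 6.
Step 1: Compute A + A by enumerating all 36 pairs.
A + A = {-8, -7, -6, -5, -4, -3, -2, 0, 2, 3, 4, 5, 6, 7, 8, 12, 13, 14}, so |A + A| = 18.
Step 2: Doubling constant K = |A + A|/|A| = 18/6 = 18/6 ≈ 3.0000.
Step 3: Plünnecke-Ruzsa gives |3A| ≤ K³·|A| = (3.0000)³ · 6 ≈ 162.0000.
Step 4: Compute 3A = A + A + A directly by enumerating all triples (a,b,c) ∈ A³; |3A| = 32.
Step 5: Check 32 ≤ 162.0000? Yes ✓.

K = 18/6, Plünnecke-Ruzsa bound K³|A| ≈ 162.0000, |3A| = 32, inequality holds.


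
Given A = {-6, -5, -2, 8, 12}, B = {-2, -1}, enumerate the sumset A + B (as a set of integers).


A + B = {a + b : a ∈ A, b ∈ B}.
Enumerate all |A|·|B| = 5·2 = 10 pairs (a, b) and collect distinct sums.
a = -6: -6+-2=-8, -6+-1=-7
a = -5: -5+-2=-7, -5+-1=-6
a = -2: -2+-2=-4, -2+-1=-3
a = 8: 8+-2=6, 8+-1=7
a = 12: 12+-2=10, 12+-1=11
Collecting distinct sums: A + B = {-8, -7, -6, -4, -3, 6, 7, 10, 11}
|A + B| = 9

A + B = {-8, -7, -6, -4, -3, 6, 7, 10, 11}


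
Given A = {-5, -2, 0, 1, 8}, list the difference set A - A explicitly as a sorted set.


A - A = {a - a' : a, a' ∈ A}.
Compute a - a' for each ordered pair (a, a'):
a = -5: -5--5=0, -5--2=-3, -5-0=-5, -5-1=-6, -5-8=-13
a = -2: -2--5=3, -2--2=0, -2-0=-2, -2-1=-3, -2-8=-10
a = 0: 0--5=5, 0--2=2, 0-0=0, 0-1=-1, 0-8=-8
a = 1: 1--5=6, 1--2=3, 1-0=1, 1-1=0, 1-8=-7
a = 8: 8--5=13, 8--2=10, 8-0=8, 8-1=7, 8-8=0
Collecting distinct values (and noting 0 appears from a-a):
A - A = {-13, -10, -8, -7, -6, -5, -3, -2, -1, 0, 1, 2, 3, 5, 6, 7, 8, 10, 13}
|A - A| = 19

A - A = {-13, -10, -8, -7, -6, -5, -3, -2, -1, 0, 1, 2, 3, 5, 6, 7, 8, 10, 13}


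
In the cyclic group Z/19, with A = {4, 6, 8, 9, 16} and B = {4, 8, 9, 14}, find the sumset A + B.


Work in Z/19Z: reduce every sum a + b modulo 19.
Enumerate all 20 pairs:
a = 4: 4+4=8, 4+8=12, 4+9=13, 4+14=18
a = 6: 6+4=10, 6+8=14, 6+9=15, 6+14=1
a = 8: 8+4=12, 8+8=16, 8+9=17, 8+14=3
a = 9: 9+4=13, 9+8=17, 9+9=18, 9+14=4
a = 16: 16+4=1, 16+8=5, 16+9=6, 16+14=11
Distinct residues collected: {1, 3, 4, 5, 6, 8, 10, 11, 12, 13, 14, 15, 16, 17, 18}
|A + B| = 15 (out of 19 total residues).

A + B = {1, 3, 4, 5, 6, 8, 10, 11, 12, 13, 14, 15, 16, 17, 18}


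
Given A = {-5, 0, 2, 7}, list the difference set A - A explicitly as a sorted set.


A - A = {a - a' : a, a' ∈ A}.
Compute a - a' for each ordered pair (a, a'):
a = -5: -5--5=0, -5-0=-5, -5-2=-7, -5-7=-12
a = 0: 0--5=5, 0-0=0, 0-2=-2, 0-7=-7
a = 2: 2--5=7, 2-0=2, 2-2=0, 2-7=-5
a = 7: 7--5=12, 7-0=7, 7-2=5, 7-7=0
Collecting distinct values (and noting 0 appears from a-a):
A - A = {-12, -7, -5, -2, 0, 2, 5, 7, 12}
|A - A| = 9

A - A = {-12, -7, -5, -2, 0, 2, 5, 7, 12}


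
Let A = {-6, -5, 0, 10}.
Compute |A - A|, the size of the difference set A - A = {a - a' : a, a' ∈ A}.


A - A = {a - a' : a, a' ∈ A}; |A| = 4.
Bounds: 2|A|-1 ≤ |A - A| ≤ |A|² - |A| + 1, i.e. 7 ≤ |A - A| ≤ 13.
Note: 0 ∈ A - A always (from a - a). The set is symmetric: if d ∈ A - A then -d ∈ A - A.
Enumerate nonzero differences d = a - a' with a > a' (then include -d):
Positive differences: {1, 5, 6, 10, 15, 16}
Full difference set: {0} ∪ (positive diffs) ∪ (negative diffs).
|A - A| = 1 + 2·6 = 13 (matches direct enumeration: 13).

|A - A| = 13


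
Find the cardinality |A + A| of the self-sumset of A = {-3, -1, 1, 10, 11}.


A + A = {a + a' : a, a' ∈ A}; |A| = 5.
General bounds: 2|A| - 1 ≤ |A + A| ≤ |A|(|A|+1)/2, i.e. 9 ≤ |A + A| ≤ 15.
Lower bound 2|A|-1 is attained iff A is an arithmetic progression.
Enumerate sums a + a' for a ≤ a' (symmetric, so this suffices):
a = -3: -3+-3=-6, -3+-1=-4, -3+1=-2, -3+10=7, -3+11=8
a = -1: -1+-1=-2, -1+1=0, -1+10=9, -1+11=10
a = 1: 1+1=2, 1+10=11, 1+11=12
a = 10: 10+10=20, 10+11=21
a = 11: 11+11=22
Distinct sums: {-6, -4, -2, 0, 2, 7, 8, 9, 10, 11, 12, 20, 21, 22}
|A + A| = 14

|A + A| = 14


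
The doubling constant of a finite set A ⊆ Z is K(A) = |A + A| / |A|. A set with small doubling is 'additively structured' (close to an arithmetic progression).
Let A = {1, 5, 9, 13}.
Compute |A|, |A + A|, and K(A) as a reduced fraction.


|A| = 4.
Compute A + A by enumerating all 16 pairs.
A + A = {2, 6, 10, 14, 18, 22, 26}, so |A + A| = 7.
K = |A + A| / |A| = 7/4 (already in lowest terms) ≈ 1.7500.
Reference: AP of size 4 gives K = 7/4 ≈ 1.7500; a fully generic set of size 4 gives K ≈ 2.5000.

|A| = 4, |A + A| = 7, K = 7/4.


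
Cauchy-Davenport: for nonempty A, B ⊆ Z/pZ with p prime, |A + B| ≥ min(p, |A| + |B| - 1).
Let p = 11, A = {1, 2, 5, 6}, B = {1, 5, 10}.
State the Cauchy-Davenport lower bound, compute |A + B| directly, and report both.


Cauchy-Davenport: |A + B| ≥ min(p, |A| + |B| - 1) for A, B nonempty in Z/pZ.
|A| = 4, |B| = 3, p = 11.
CD lower bound = min(11, 4 + 3 - 1) = min(11, 6) = 6.
Compute A + B mod 11 directly:
a = 1: 1+1=2, 1+5=6, 1+10=0
a = 2: 2+1=3, 2+5=7, 2+10=1
a = 5: 5+1=6, 5+5=10, 5+10=4
a = 6: 6+1=7, 6+5=0, 6+10=5
A + B = {0, 1, 2, 3, 4, 5, 6, 7, 10}, so |A + B| = 9.
Verify: 9 ≥ 6? Yes ✓.

CD lower bound = 6, actual |A + B| = 9.


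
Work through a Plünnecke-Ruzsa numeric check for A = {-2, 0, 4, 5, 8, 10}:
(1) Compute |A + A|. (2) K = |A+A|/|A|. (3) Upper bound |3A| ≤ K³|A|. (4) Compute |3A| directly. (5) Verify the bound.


|A| = 6.
Step 1: Compute A + A by enumerating all 36 pairs.
A + A = {-4, -2, 0, 2, 3, 4, 5, 6, 8, 9, 10, 12, 13, 14, 15, 16, 18, 20}, so |A + A| = 18.
Step 2: Doubling constant K = |A + A|/|A| = 18/6 = 18/6 ≈ 3.0000.
Step 3: Plünnecke-Ruzsa gives |3A| ≤ K³·|A| = (3.0000)³ · 6 ≈ 162.0000.
Step 4: Compute 3A = A + A + A directly by enumerating all triples (a,b,c) ∈ A³; |3A| = 32.
Step 5: Check 32 ≤ 162.0000? Yes ✓.

K = 18/6, Plünnecke-Ruzsa bound K³|A| ≈ 162.0000, |3A| = 32, inequality holds.


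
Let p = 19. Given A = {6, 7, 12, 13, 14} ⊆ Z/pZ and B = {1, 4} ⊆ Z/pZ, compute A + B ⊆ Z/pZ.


Work in Z/19Z: reduce every sum a + b modulo 19.
Enumerate all 10 pairs:
a = 6: 6+1=7, 6+4=10
a = 7: 7+1=8, 7+4=11
a = 12: 12+1=13, 12+4=16
a = 13: 13+1=14, 13+4=17
a = 14: 14+1=15, 14+4=18
Distinct residues collected: {7, 8, 10, 11, 13, 14, 15, 16, 17, 18}
|A + B| = 10 (out of 19 total residues).

A + B = {7, 8, 10, 11, 13, 14, 15, 16, 17, 18}


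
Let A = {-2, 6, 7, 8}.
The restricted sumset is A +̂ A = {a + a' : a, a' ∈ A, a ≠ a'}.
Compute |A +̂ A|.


Restricted sumset: A +̂ A = {a + a' : a ∈ A, a' ∈ A, a ≠ a'}.
Equivalently, take A + A and drop any sum 2a that is achievable ONLY as a + a for a ∈ A (i.e. sums representable only with equal summands).
Enumerate pairs (a, a') with a < a' (symmetric, so each unordered pair gives one sum; this covers all a ≠ a'):
  -2 + 6 = 4
  -2 + 7 = 5
  -2 + 8 = 6
  6 + 7 = 13
  6 + 8 = 14
  7 + 8 = 15
Collected distinct sums: {4, 5, 6, 13, 14, 15}
|A +̂ A| = 6
(Reference bound: |A +̂ A| ≥ 2|A| - 3 for |A| ≥ 2, with |A| = 4 giving ≥ 5.)

|A +̂ A| = 6


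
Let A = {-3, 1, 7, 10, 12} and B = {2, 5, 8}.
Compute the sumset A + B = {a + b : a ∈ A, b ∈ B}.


A + B = {a + b : a ∈ A, b ∈ B}.
Enumerate all |A|·|B| = 5·3 = 15 pairs (a, b) and collect distinct sums.
a = -3: -3+2=-1, -3+5=2, -3+8=5
a = 1: 1+2=3, 1+5=6, 1+8=9
a = 7: 7+2=9, 7+5=12, 7+8=15
a = 10: 10+2=12, 10+5=15, 10+8=18
a = 12: 12+2=14, 12+5=17, 12+8=20
Collecting distinct sums: A + B = {-1, 2, 3, 5, 6, 9, 12, 14, 15, 17, 18, 20}
|A + B| = 12

A + B = {-1, 2, 3, 5, 6, 9, 12, 14, 15, 17, 18, 20}


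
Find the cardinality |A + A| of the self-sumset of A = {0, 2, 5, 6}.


A + A = {a + a' : a, a' ∈ A}; |A| = 4.
General bounds: 2|A| - 1 ≤ |A + A| ≤ |A|(|A|+1)/2, i.e. 7 ≤ |A + A| ≤ 10.
Lower bound 2|A|-1 is attained iff A is an arithmetic progression.
Enumerate sums a + a' for a ≤ a' (symmetric, so this suffices):
a = 0: 0+0=0, 0+2=2, 0+5=5, 0+6=6
a = 2: 2+2=4, 2+5=7, 2+6=8
a = 5: 5+5=10, 5+6=11
a = 6: 6+6=12
Distinct sums: {0, 2, 4, 5, 6, 7, 8, 10, 11, 12}
|A + A| = 10

|A + A| = 10


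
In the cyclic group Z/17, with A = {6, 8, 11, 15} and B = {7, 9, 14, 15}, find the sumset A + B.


Work in Z/17Z: reduce every sum a + b modulo 17.
Enumerate all 16 pairs:
a = 6: 6+7=13, 6+9=15, 6+14=3, 6+15=4
a = 8: 8+7=15, 8+9=0, 8+14=5, 8+15=6
a = 11: 11+7=1, 11+9=3, 11+14=8, 11+15=9
a = 15: 15+7=5, 15+9=7, 15+14=12, 15+15=13
Distinct residues collected: {0, 1, 3, 4, 5, 6, 7, 8, 9, 12, 13, 15}
|A + B| = 12 (out of 17 total residues).

A + B = {0, 1, 3, 4, 5, 6, 7, 8, 9, 12, 13, 15}


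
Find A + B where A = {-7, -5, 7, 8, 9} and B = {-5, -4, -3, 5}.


A + B = {a + b : a ∈ A, b ∈ B}.
Enumerate all |A|·|B| = 5·4 = 20 pairs (a, b) and collect distinct sums.
a = -7: -7+-5=-12, -7+-4=-11, -7+-3=-10, -7+5=-2
a = -5: -5+-5=-10, -5+-4=-9, -5+-3=-8, -5+5=0
a = 7: 7+-5=2, 7+-4=3, 7+-3=4, 7+5=12
a = 8: 8+-5=3, 8+-4=4, 8+-3=5, 8+5=13
a = 9: 9+-5=4, 9+-4=5, 9+-3=6, 9+5=14
Collecting distinct sums: A + B = {-12, -11, -10, -9, -8, -2, 0, 2, 3, 4, 5, 6, 12, 13, 14}
|A + B| = 15

A + B = {-12, -11, -10, -9, -8, -2, 0, 2, 3, 4, 5, 6, 12, 13, 14}


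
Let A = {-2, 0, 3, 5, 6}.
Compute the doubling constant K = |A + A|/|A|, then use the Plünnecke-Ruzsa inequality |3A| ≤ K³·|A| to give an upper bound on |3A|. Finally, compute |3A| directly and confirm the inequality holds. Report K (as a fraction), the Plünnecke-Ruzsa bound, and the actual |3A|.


|A| = 5.
Step 1: Compute A + A by enumerating all 25 pairs.
A + A = {-4, -2, 0, 1, 3, 4, 5, 6, 8, 9, 10, 11, 12}, so |A + A| = 13.
Step 2: Doubling constant K = |A + A|/|A| = 13/5 = 13/5 ≈ 2.6000.
Step 3: Plünnecke-Ruzsa gives |3A| ≤ K³·|A| = (2.6000)³ · 5 ≈ 87.8800.
Step 4: Compute 3A = A + A + A directly by enumerating all triples (a,b,c) ∈ A³; |3A| = 23.
Step 5: Check 23 ≤ 87.8800? Yes ✓.

K = 13/5, Plünnecke-Ruzsa bound K³|A| ≈ 87.8800, |3A| = 23, inequality holds.


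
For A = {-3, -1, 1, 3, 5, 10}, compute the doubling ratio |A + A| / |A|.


|A| = 6.
Compute A + A by enumerating all 36 pairs.
A + A = {-6, -4, -2, 0, 2, 4, 6, 7, 8, 9, 10, 11, 13, 15, 20}, so |A + A| = 15.
K = |A + A| / |A| = 15/6 = 5/2 ≈ 2.5000.
Reference: AP of size 6 gives K = 11/6 ≈ 1.8333; a fully generic set of size 6 gives K ≈ 3.5000.

|A| = 6, |A + A| = 15, K = 15/6 = 5/2.


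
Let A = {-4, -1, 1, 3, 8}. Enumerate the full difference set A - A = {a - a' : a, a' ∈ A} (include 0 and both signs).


A - A = {a - a' : a, a' ∈ A}.
Compute a - a' for each ordered pair (a, a'):
a = -4: -4--4=0, -4--1=-3, -4-1=-5, -4-3=-7, -4-8=-12
a = -1: -1--4=3, -1--1=0, -1-1=-2, -1-3=-4, -1-8=-9
a = 1: 1--4=5, 1--1=2, 1-1=0, 1-3=-2, 1-8=-7
a = 3: 3--4=7, 3--1=4, 3-1=2, 3-3=0, 3-8=-5
a = 8: 8--4=12, 8--1=9, 8-1=7, 8-3=5, 8-8=0
Collecting distinct values (and noting 0 appears from a-a):
A - A = {-12, -9, -7, -5, -4, -3, -2, 0, 2, 3, 4, 5, 7, 9, 12}
|A - A| = 15

A - A = {-12, -9, -7, -5, -4, -3, -2, 0, 2, 3, 4, 5, 7, 9, 12}


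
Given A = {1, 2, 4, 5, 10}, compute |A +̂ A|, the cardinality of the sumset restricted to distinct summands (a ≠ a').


Restricted sumset: A +̂ A = {a + a' : a ∈ A, a' ∈ A, a ≠ a'}.
Equivalently, take A + A and drop any sum 2a that is achievable ONLY as a + a for a ∈ A (i.e. sums representable only with equal summands).
Enumerate pairs (a, a') with a < a' (symmetric, so each unordered pair gives one sum; this covers all a ≠ a'):
  1 + 2 = 3
  1 + 4 = 5
  1 + 5 = 6
  1 + 10 = 11
  2 + 4 = 6
  2 + 5 = 7
  2 + 10 = 12
  4 + 5 = 9
  4 + 10 = 14
  5 + 10 = 15
Collected distinct sums: {3, 5, 6, 7, 9, 11, 12, 14, 15}
|A +̂ A| = 9
(Reference bound: |A +̂ A| ≥ 2|A| - 3 for |A| ≥ 2, with |A| = 5 giving ≥ 7.)

|A +̂ A| = 9


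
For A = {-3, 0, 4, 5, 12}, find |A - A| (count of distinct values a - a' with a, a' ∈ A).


A - A = {a - a' : a, a' ∈ A}; |A| = 5.
Bounds: 2|A|-1 ≤ |A - A| ≤ |A|² - |A| + 1, i.e. 9 ≤ |A - A| ≤ 21.
Note: 0 ∈ A - A always (from a - a). The set is symmetric: if d ∈ A - A then -d ∈ A - A.
Enumerate nonzero differences d = a - a' with a > a' (then include -d):
Positive differences: {1, 3, 4, 5, 7, 8, 12, 15}
Full difference set: {0} ∪ (positive diffs) ∪ (negative diffs).
|A - A| = 1 + 2·8 = 17 (matches direct enumeration: 17).

|A - A| = 17


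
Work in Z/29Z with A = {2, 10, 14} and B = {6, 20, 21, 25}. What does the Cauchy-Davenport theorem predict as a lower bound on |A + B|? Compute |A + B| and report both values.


Cauchy-Davenport: |A + B| ≥ min(p, |A| + |B| - 1) for A, B nonempty in Z/pZ.
|A| = 3, |B| = 4, p = 29.
CD lower bound = min(29, 3 + 4 - 1) = min(29, 6) = 6.
Compute A + B mod 29 directly:
a = 2: 2+6=8, 2+20=22, 2+21=23, 2+25=27
a = 10: 10+6=16, 10+20=1, 10+21=2, 10+25=6
a = 14: 14+6=20, 14+20=5, 14+21=6, 14+25=10
A + B = {1, 2, 5, 6, 8, 10, 16, 20, 22, 23, 27}, so |A + B| = 11.
Verify: 11 ≥ 6? Yes ✓.

CD lower bound = 6, actual |A + B| = 11.


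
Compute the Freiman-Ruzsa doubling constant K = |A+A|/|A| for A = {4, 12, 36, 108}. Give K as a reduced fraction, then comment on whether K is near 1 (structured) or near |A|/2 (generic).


|A| = 4.
Compute A + A by enumerating all 16 pairs.
A + A = {8, 16, 24, 40, 48, 72, 112, 120, 144, 216}, so |A + A| = 10.
K = |A + A| / |A| = 10/4 = 5/2 ≈ 2.5000.
Reference: AP of size 4 gives K = 7/4 ≈ 1.7500; a fully generic set of size 4 gives K ≈ 2.5000.

|A| = 4, |A + A| = 10, K = 10/4 = 5/2.


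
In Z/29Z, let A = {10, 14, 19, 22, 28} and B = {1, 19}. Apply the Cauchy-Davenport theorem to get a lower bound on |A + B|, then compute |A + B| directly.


Cauchy-Davenport: |A + B| ≥ min(p, |A| + |B| - 1) for A, B nonempty in Z/pZ.
|A| = 5, |B| = 2, p = 29.
CD lower bound = min(29, 5 + 2 - 1) = min(29, 6) = 6.
Compute A + B mod 29 directly:
a = 10: 10+1=11, 10+19=0
a = 14: 14+1=15, 14+19=4
a = 19: 19+1=20, 19+19=9
a = 22: 22+1=23, 22+19=12
a = 28: 28+1=0, 28+19=18
A + B = {0, 4, 9, 11, 12, 15, 18, 20, 23}, so |A + B| = 9.
Verify: 9 ≥ 6? Yes ✓.

CD lower bound = 6, actual |A + B| = 9.


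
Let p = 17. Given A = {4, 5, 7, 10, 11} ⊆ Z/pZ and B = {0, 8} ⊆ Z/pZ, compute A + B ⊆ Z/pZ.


Work in Z/17Z: reduce every sum a + b modulo 17.
Enumerate all 10 pairs:
a = 4: 4+0=4, 4+8=12
a = 5: 5+0=5, 5+8=13
a = 7: 7+0=7, 7+8=15
a = 10: 10+0=10, 10+8=1
a = 11: 11+0=11, 11+8=2
Distinct residues collected: {1, 2, 4, 5, 7, 10, 11, 12, 13, 15}
|A + B| = 10 (out of 17 total residues).

A + B = {1, 2, 4, 5, 7, 10, 11, 12, 13, 15}


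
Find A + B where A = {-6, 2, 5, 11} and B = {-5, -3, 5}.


A + B = {a + b : a ∈ A, b ∈ B}.
Enumerate all |A|·|B| = 4·3 = 12 pairs (a, b) and collect distinct sums.
a = -6: -6+-5=-11, -6+-3=-9, -6+5=-1
a = 2: 2+-5=-3, 2+-3=-1, 2+5=7
a = 5: 5+-5=0, 5+-3=2, 5+5=10
a = 11: 11+-5=6, 11+-3=8, 11+5=16
Collecting distinct sums: A + B = {-11, -9, -3, -1, 0, 2, 6, 7, 8, 10, 16}
|A + B| = 11

A + B = {-11, -9, -3, -1, 0, 2, 6, 7, 8, 10, 16}


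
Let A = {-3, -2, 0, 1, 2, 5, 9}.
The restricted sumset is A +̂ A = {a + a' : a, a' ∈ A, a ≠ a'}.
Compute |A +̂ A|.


Restricted sumset: A +̂ A = {a + a' : a ∈ A, a' ∈ A, a ≠ a'}.
Equivalently, take A + A and drop any sum 2a that is achievable ONLY as a + a for a ∈ A (i.e. sums representable only with equal summands).
Enumerate pairs (a, a') with a < a' (symmetric, so each unordered pair gives one sum; this covers all a ≠ a'):
  -3 + -2 = -5
  -3 + 0 = -3
  -3 + 1 = -2
  -3 + 2 = -1
  -3 + 5 = 2
  -3 + 9 = 6
  -2 + 0 = -2
  -2 + 1 = -1
  -2 + 2 = 0
  -2 + 5 = 3
  -2 + 9 = 7
  0 + 1 = 1
  0 + 2 = 2
  0 + 5 = 5
  0 + 9 = 9
  1 + 2 = 3
  1 + 5 = 6
  1 + 9 = 10
  2 + 5 = 7
  2 + 9 = 11
  5 + 9 = 14
Collected distinct sums: {-5, -3, -2, -1, 0, 1, 2, 3, 5, 6, 7, 9, 10, 11, 14}
|A +̂ A| = 15
(Reference bound: |A +̂ A| ≥ 2|A| - 3 for |A| ≥ 2, with |A| = 7 giving ≥ 11.)

|A +̂ A| = 15


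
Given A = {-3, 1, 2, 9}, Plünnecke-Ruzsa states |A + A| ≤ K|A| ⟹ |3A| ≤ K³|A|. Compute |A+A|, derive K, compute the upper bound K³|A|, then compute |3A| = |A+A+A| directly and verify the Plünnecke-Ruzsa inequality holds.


|A| = 4.
Step 1: Compute A + A by enumerating all 16 pairs.
A + A = {-6, -2, -1, 2, 3, 4, 6, 10, 11, 18}, so |A + A| = 10.
Step 2: Doubling constant K = |A + A|/|A| = 10/4 = 10/4 ≈ 2.5000.
Step 3: Plünnecke-Ruzsa gives |3A| ≤ K³·|A| = (2.5000)³ · 4 ≈ 62.5000.
Step 4: Compute 3A = A + A + A directly by enumerating all triples (a,b,c) ∈ A³; |3A| = 19.
Step 5: Check 19 ≤ 62.5000? Yes ✓.

K = 10/4, Plünnecke-Ruzsa bound K³|A| ≈ 62.5000, |3A| = 19, inequality holds.


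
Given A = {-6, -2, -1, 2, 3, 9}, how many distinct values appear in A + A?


A + A = {a + a' : a, a' ∈ A}; |A| = 6.
General bounds: 2|A| - 1 ≤ |A + A| ≤ |A|(|A|+1)/2, i.e. 11 ≤ |A + A| ≤ 21.
Lower bound 2|A|-1 is attained iff A is an arithmetic progression.
Enumerate sums a + a' for a ≤ a' (symmetric, so this suffices):
a = -6: -6+-6=-12, -6+-2=-8, -6+-1=-7, -6+2=-4, -6+3=-3, -6+9=3
a = -2: -2+-2=-4, -2+-1=-3, -2+2=0, -2+3=1, -2+9=7
a = -1: -1+-1=-2, -1+2=1, -1+3=2, -1+9=8
a = 2: 2+2=4, 2+3=5, 2+9=11
a = 3: 3+3=6, 3+9=12
a = 9: 9+9=18
Distinct sums: {-12, -8, -7, -4, -3, -2, 0, 1, 2, 3, 4, 5, 6, 7, 8, 11, 12, 18}
|A + A| = 18

|A + A| = 18


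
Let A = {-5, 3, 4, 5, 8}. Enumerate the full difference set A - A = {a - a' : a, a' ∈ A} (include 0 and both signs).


A - A = {a - a' : a, a' ∈ A}.
Compute a - a' for each ordered pair (a, a'):
a = -5: -5--5=0, -5-3=-8, -5-4=-9, -5-5=-10, -5-8=-13
a = 3: 3--5=8, 3-3=0, 3-4=-1, 3-5=-2, 3-8=-5
a = 4: 4--5=9, 4-3=1, 4-4=0, 4-5=-1, 4-8=-4
a = 5: 5--5=10, 5-3=2, 5-4=1, 5-5=0, 5-8=-3
a = 8: 8--5=13, 8-3=5, 8-4=4, 8-5=3, 8-8=0
Collecting distinct values (and noting 0 appears from a-a):
A - A = {-13, -10, -9, -8, -5, -4, -3, -2, -1, 0, 1, 2, 3, 4, 5, 8, 9, 10, 13}
|A - A| = 19

A - A = {-13, -10, -9, -8, -5, -4, -3, -2, -1, 0, 1, 2, 3, 4, 5, 8, 9, 10, 13}


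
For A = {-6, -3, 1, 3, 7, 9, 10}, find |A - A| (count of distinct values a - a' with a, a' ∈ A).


A - A = {a - a' : a, a' ∈ A}; |A| = 7.
Bounds: 2|A|-1 ≤ |A - A| ≤ |A|² - |A| + 1, i.e. 13 ≤ |A - A| ≤ 43.
Note: 0 ∈ A - A always (from a - a). The set is symmetric: if d ∈ A - A then -d ∈ A - A.
Enumerate nonzero differences d = a - a' with a > a' (then include -d):
Positive differences: {1, 2, 3, 4, 6, 7, 8, 9, 10, 12, 13, 15, 16}
Full difference set: {0} ∪ (positive diffs) ∪ (negative diffs).
|A - A| = 1 + 2·13 = 27 (matches direct enumeration: 27).

|A - A| = 27


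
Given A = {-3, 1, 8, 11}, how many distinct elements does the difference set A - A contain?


A - A = {a - a' : a, a' ∈ A}; |A| = 4.
Bounds: 2|A|-1 ≤ |A - A| ≤ |A|² - |A| + 1, i.e. 7 ≤ |A - A| ≤ 13.
Note: 0 ∈ A - A always (from a - a). The set is symmetric: if d ∈ A - A then -d ∈ A - A.
Enumerate nonzero differences d = a - a' with a > a' (then include -d):
Positive differences: {3, 4, 7, 10, 11, 14}
Full difference set: {0} ∪ (positive diffs) ∪ (negative diffs).
|A - A| = 1 + 2·6 = 13 (matches direct enumeration: 13).

|A - A| = 13
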